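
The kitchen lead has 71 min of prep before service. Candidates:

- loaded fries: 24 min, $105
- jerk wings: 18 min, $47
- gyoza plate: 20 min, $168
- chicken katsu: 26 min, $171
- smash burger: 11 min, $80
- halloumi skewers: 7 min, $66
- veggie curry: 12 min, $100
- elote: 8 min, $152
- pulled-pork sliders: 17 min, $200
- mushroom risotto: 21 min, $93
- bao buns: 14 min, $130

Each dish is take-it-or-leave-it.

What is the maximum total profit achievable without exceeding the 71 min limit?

750

A density-first pass picks gyoza plate + halloumi skewers + elote + pulled-pork sliders + bao buns — 716 at 66 min.
Dropping halloumi skewers frees 7 min; slotting in veggie curry (12 min) lifts the total to 750 at 71 min.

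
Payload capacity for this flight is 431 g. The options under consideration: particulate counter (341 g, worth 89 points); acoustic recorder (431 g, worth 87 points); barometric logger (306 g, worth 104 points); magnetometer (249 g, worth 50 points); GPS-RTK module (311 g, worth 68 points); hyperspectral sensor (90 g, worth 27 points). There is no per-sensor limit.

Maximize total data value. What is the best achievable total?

131

Ranking by ratio (data value/g): barometric logger 0.34, hyperspectral sensor 0.30, particulate counter 0.26.
Best packing: barometric logger + hyperspectral sensor — 396 g, 131 total.
Every other selection either busts 431 g or fails to beat 131.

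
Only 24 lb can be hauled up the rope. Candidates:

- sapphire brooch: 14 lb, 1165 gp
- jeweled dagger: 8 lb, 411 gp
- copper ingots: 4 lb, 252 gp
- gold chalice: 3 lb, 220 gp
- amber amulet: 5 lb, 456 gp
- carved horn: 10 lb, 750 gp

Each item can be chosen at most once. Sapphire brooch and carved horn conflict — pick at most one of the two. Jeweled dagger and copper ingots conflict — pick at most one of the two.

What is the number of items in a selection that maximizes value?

3

Best achievable value is 1873.
For example sapphire brooch + copper ingots + amber amulet achieves it, using 23 lb.
All optima have 3 items.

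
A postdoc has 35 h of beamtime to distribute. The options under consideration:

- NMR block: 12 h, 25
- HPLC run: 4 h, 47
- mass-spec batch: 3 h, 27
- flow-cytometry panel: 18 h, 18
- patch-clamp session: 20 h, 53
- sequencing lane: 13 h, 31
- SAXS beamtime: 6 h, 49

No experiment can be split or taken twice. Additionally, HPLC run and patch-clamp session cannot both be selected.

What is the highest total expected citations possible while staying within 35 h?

154

HPLC run + mass-spec batch + sequencing lane + SAXS beamtime uses 26 of the 35 h and totals 154.
No other feasible combination exceeds 154.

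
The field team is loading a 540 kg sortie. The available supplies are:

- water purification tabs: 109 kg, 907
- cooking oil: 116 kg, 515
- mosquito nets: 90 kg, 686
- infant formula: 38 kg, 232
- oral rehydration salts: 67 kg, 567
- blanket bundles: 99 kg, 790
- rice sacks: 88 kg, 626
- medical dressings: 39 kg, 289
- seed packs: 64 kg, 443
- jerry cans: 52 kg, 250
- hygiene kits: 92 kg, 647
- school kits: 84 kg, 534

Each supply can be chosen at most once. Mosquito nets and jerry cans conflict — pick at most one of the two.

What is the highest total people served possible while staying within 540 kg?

Density check — oral rehydration salts 8.46, water purification tabs 8.32, blanket bundles 7.98 are the best per kg.
Taking the top-ratio supplies first gives water purification tabs + mosquito nets + infant formula + oral rehydration salts + blanket bundles + rice sacks + medical dressings for 4097 (530 kg).
Dropping rice sacks frees 88 kg; slotting in hygiene kits (92 kg) lifts the total to 4118 at 534 kg.

4118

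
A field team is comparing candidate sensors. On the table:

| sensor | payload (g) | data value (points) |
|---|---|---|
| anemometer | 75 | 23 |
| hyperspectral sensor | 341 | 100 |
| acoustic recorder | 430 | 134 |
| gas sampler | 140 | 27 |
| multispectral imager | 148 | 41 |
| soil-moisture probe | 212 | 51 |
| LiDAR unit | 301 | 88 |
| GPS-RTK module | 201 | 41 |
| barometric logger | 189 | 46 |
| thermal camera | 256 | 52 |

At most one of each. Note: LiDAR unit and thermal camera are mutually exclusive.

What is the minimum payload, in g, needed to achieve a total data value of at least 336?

1147

Need the lightest bundle worth ≥ 336.
anemometer + hyperspectral sensor + acoustic recorder + LiDAR unit: 345 data value at 1147 g.
Any bundle with less than 1147 g falls short of 336.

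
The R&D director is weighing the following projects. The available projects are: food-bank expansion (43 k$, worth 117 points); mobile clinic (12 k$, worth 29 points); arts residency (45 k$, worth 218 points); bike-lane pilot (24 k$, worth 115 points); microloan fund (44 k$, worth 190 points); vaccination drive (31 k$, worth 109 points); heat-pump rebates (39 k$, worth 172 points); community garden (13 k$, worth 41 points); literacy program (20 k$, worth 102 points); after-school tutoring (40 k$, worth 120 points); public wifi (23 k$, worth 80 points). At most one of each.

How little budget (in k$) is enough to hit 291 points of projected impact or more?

Minimise k$ subject to total projected impact ≥ 291.
Taking microloan fund + literacy program gives 292 (≥ 291) for 64 k$.
No combination under 64 k$ hits 291.

64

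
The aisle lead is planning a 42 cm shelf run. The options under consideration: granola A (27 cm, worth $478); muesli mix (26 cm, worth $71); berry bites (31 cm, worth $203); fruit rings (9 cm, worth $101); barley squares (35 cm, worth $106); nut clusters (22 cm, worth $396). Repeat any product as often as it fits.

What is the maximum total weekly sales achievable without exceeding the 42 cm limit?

598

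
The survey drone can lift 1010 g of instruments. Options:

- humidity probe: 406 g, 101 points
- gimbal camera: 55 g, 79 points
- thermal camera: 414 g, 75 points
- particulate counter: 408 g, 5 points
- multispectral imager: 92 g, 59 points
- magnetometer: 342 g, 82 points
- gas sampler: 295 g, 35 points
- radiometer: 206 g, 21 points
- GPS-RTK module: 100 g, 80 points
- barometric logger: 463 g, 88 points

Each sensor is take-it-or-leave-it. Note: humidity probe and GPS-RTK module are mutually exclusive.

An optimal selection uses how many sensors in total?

Best achievable data value is 375.
gimbal camera + thermal camera + multispectral imager + magnetometer + GPS-RTK module hits 375 at 1003 g.
Every optimal selection uses 5 sensors.

5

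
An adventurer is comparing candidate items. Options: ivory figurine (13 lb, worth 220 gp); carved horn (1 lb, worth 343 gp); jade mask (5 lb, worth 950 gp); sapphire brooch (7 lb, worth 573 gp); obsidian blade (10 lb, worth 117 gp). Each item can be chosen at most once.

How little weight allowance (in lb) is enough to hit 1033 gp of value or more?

6

Need the lightest bundle worth ≥ 1033.
Taking carved horn + jade mask gives 1293 (≥ 1033) for 6 lb.
Any bundle with less than 6 lb falls short of 1033.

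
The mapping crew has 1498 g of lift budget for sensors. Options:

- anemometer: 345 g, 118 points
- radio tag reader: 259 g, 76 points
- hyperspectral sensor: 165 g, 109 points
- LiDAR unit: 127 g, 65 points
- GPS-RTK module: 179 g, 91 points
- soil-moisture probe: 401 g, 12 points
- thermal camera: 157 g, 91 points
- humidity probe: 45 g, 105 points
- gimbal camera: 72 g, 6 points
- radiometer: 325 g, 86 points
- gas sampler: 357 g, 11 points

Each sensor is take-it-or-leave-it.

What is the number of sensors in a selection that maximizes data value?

7

Optimal total is 676.
One optimal bundle: anemometer + radio tag reader + hyperspectral sensor + GPS-RTK module + thermal camera + humidity probe + radiometer (1475 g).
Any selection reaching 676 contains exactly 7 sensors.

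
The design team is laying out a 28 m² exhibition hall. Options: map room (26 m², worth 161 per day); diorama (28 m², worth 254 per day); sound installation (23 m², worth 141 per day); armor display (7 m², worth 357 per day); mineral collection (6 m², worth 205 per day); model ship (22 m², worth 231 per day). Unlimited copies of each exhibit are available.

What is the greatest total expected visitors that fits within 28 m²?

1428

4×armor display uses 28 of the 28 m² and totals 1428.
No other feasible combination exceeds 1428.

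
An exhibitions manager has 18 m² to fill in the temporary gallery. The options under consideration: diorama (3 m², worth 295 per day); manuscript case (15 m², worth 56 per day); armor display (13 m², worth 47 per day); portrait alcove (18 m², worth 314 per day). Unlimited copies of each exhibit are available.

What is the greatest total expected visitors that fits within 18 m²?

1770

Taking 6×diorama: 18 m² used, 1770 in expected visitors.
No other feasible combination exceeds 1770.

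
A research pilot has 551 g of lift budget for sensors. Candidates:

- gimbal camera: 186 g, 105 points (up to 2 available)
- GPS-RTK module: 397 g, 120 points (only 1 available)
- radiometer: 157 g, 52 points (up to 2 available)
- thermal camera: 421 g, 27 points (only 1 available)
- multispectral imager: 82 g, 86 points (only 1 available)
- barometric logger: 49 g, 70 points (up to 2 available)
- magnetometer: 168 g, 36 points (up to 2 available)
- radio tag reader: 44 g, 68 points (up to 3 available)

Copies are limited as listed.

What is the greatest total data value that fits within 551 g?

535

Taking gimbal camera + multispectral imager + 2×barometric logger + 3×radio tag reader: 498 g used, 535 in data value.
The spare 53 g is too small for any remaining sensor, and no exchange beats 535.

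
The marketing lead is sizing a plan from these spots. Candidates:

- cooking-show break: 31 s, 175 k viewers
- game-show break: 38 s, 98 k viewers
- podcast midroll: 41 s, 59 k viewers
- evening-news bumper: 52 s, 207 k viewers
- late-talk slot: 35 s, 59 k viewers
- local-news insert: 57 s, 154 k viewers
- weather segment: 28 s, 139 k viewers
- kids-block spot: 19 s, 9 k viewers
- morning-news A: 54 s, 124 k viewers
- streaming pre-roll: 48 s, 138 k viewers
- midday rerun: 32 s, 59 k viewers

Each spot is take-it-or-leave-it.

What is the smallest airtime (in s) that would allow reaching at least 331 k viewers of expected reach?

Look for the lowest-airtime combination reaching 331.
evening-news bumper + weather segment reaches 346 using 80 s.
Below 80 s the best achievable stays under 331.

80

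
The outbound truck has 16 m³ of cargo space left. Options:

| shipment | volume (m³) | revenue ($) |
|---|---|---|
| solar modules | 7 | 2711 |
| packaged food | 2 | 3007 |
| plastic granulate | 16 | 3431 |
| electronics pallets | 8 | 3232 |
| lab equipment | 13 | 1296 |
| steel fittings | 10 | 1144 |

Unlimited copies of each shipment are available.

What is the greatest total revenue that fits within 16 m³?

24056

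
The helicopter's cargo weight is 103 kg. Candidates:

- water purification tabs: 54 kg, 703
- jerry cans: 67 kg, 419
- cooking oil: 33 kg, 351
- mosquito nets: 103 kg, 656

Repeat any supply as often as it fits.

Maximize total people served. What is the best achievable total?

Ranking by ratio (people served/kg): water purification tabs 13.02, cooking oil 10.64, mosquito nets 6.37, jerry cans 6.25.
Water purification tabs + cooking oil uses 87 of the 103 kg and totals 1054.
No other feasible combination exceeds 1054.

1054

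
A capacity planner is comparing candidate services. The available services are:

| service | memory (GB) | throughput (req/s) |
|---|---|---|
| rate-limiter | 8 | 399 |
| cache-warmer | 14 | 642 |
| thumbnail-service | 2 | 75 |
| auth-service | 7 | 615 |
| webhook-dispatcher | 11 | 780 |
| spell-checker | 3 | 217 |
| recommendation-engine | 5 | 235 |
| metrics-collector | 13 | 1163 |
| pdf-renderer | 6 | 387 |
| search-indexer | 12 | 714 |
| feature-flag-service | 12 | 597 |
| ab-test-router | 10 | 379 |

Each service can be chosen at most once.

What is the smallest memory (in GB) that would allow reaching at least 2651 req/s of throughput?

34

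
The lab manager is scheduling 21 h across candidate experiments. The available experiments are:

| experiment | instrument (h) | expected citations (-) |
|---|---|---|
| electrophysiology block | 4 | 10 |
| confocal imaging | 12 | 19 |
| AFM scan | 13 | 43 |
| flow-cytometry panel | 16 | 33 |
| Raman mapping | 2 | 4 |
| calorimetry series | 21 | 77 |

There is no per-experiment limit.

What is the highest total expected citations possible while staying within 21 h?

77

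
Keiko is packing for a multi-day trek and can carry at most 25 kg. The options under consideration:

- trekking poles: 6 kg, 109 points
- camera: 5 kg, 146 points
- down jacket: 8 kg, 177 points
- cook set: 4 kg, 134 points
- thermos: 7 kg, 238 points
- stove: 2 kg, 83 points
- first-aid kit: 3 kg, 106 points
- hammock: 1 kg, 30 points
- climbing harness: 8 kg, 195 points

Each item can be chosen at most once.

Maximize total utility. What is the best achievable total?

786

By utility per kg: stove 41.50, first-aid kit 35.33, thermos 34.00, cook set 33.50 lead.
A density-first pass picks camera + cook set + thermos + stove + first-aid kit + hammock — 737 at 22 kg.
The 5 kg tied up in camera is better spent on climbing harness — total rises to 786 (25 kg).
Next best is down jacket + cook set + thermos + stove + first-aid kit + hammock at 768 (25 kg) — short by 18.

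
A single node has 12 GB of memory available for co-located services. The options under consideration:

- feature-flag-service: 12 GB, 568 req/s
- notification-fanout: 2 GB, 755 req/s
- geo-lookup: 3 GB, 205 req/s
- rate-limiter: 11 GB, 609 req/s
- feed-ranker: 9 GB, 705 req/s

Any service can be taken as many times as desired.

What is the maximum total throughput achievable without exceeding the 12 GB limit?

The ratio ordering already packs tightly: 6×notification-fanout, 12 GB, 4530.

4530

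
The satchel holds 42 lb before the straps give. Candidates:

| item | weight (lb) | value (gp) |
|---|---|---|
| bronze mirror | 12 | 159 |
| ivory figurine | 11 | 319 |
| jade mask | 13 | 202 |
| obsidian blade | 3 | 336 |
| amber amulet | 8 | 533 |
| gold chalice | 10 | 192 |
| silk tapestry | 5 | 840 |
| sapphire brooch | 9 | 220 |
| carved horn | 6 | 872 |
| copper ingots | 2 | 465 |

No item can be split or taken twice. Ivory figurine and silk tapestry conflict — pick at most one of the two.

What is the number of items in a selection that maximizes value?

6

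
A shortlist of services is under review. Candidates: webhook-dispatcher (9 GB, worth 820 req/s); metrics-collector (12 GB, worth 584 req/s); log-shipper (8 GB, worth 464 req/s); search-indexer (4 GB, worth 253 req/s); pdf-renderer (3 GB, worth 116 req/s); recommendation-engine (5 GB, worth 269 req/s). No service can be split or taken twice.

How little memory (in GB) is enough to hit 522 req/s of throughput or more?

Need the lightest bundle worth ≥ 522.
webhook-dispatcher: 820 throughput at 9 GB.
Any bundle with less than 9 GB falls short of 522.

9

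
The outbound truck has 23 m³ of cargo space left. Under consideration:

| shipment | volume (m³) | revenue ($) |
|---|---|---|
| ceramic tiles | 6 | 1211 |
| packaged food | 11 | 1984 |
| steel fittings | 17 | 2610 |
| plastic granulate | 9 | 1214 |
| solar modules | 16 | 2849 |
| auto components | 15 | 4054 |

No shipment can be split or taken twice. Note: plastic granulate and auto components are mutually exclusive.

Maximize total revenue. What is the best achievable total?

5265

Taking ceramic tiles + auto components: 21 m³ used, 5265 in revenue.
Next best is ceramic tiles + solar modules at 4060 (22 m³) — short by 1205.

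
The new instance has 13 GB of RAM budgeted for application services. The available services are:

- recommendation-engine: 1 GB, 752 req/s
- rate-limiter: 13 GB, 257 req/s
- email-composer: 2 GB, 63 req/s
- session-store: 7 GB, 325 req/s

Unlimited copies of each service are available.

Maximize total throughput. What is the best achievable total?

9776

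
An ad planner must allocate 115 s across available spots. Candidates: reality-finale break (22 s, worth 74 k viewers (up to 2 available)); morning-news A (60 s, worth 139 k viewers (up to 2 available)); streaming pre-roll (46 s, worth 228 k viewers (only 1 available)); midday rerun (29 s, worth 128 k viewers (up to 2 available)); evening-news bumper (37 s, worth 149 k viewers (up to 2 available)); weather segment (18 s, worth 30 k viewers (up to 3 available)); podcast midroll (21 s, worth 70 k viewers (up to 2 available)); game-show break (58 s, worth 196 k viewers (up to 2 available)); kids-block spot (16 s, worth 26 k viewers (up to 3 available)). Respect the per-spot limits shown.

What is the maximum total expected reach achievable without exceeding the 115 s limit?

505

By expected reach per s: streaming pre-roll 4.96, midday rerun 4.41, evening-news bumper 4.03 lead.
Taking the top-ratio spots first gives streaming pre-roll + 2×midday rerun for 484 (104 s).
Dropping midday rerun frees 29 s; slotting in evening-news bumper (37 s) lifts the total to 505 at 112 s.
That's the maximum — no swap from here does better than 505.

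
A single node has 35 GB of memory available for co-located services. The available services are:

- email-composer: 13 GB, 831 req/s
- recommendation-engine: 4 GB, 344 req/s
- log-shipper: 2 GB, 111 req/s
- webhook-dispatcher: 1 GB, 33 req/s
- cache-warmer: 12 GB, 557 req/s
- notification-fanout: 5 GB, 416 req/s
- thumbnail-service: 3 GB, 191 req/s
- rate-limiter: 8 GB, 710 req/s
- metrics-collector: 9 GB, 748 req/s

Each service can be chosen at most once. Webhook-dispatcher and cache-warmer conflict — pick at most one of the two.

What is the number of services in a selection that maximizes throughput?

The maximum throughput within 35 GB is 2705.
For example email-composer + notification-fanout + rate-limiter + metrics-collector achieves it, using 35 GB.
All optima have 4 services.

4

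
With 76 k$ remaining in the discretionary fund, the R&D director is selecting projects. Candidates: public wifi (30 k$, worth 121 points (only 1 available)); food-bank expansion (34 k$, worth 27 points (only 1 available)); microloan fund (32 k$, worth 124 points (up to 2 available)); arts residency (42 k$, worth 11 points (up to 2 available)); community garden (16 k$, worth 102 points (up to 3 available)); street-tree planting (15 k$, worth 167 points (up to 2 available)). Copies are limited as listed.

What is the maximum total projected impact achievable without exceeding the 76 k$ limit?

557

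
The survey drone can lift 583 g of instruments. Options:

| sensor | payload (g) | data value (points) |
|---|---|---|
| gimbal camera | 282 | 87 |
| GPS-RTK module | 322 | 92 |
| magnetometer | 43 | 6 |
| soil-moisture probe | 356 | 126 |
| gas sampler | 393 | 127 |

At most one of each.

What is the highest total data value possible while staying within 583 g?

Density check — soil-moisture probe 0.35, gas sampler 0.32, gimbal camera 0.31 are the best per g.
The ratio heuristic lands on magnetometer + soil-moisture probe (132) but leaves 184 g idle.
The 356 g tied up in soil-moisture probe is better spent on gas sampler — total rises to 133 (436 g).
Runner-up magnetometer + soil-moisture probe tops out at 132.

133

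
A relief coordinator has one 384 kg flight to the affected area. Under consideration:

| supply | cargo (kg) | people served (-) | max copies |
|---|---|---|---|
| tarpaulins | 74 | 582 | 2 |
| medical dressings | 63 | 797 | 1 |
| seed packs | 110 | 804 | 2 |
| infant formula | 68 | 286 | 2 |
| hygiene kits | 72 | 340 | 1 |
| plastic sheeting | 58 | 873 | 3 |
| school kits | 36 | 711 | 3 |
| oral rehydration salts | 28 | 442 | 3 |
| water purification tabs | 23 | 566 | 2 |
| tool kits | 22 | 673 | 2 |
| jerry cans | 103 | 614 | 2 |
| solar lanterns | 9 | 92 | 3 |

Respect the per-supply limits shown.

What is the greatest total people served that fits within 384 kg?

7333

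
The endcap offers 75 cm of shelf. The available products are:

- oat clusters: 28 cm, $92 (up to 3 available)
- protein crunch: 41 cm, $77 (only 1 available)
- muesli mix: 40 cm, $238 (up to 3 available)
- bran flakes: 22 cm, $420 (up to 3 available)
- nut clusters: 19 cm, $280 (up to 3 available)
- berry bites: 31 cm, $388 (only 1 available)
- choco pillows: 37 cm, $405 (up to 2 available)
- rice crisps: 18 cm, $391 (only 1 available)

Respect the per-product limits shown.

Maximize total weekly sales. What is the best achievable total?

Ranking by ratio (weekly sales/cm): rice crisps 21.72, bran flakes 19.09, nut clusters 14.74.
The ratio heuristic lands on 2×bran flakes + rice crisps (1231) but leaves 13 cm idle.
Replace rice crisps with bran flakes: the trade gains 29 net, giving 1260 at 66 cm.

1260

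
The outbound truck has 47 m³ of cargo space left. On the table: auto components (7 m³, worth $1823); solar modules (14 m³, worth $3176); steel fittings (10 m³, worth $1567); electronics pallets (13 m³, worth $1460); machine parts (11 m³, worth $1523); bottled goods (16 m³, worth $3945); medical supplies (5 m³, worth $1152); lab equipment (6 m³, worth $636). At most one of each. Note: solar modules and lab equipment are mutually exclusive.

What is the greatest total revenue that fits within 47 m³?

Greedy by ratio would take auto components + solar modules + bottled goods + medical supplies: 42 m³ used, total 10096.
Replace medical supplies with steel fittings: the trade gains 415 net, giving 10511 at 47 m³.
Runner-up auto components + solar modules + bottled goods + medical supplies tops out at 10096.

10511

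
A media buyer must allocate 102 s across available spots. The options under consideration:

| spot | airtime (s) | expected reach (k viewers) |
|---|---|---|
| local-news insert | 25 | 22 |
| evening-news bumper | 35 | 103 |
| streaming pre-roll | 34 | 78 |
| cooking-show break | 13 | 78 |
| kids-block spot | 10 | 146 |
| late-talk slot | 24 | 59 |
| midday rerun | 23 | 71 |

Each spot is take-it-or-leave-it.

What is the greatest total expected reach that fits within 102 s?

The ratio heuristic lands on evening-news bumper + cooking-show break + kids-block spot + midday rerun (398) but leaves 21 s idle.
Replace midday rerun with streaming pre-roll: the trade gains 7 net, giving 405 at 92 s.
Runner-up evening-news bumper + streaming pre-roll + kids-block spot + midday rerun tops out at 398.

405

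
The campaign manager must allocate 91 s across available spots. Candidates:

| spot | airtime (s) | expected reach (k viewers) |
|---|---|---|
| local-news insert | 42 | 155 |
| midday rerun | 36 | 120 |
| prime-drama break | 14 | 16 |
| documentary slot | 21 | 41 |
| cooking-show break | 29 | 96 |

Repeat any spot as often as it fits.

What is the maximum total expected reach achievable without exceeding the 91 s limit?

310

Ranking by ratio (expected reach/s): local-news insert 3.69, midday rerun 3.33, cooking-show break 3.31, documentary slot 1.95.
Taking 2×local-news insert: 84 s used, 310 in expected reach.
Every other selection either busts 91 s or fails to beat 310.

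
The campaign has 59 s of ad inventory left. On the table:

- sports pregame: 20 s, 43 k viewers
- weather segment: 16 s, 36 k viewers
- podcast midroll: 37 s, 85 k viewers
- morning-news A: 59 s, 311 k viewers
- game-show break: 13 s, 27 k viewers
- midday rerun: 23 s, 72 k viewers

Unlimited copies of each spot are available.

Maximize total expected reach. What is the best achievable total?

311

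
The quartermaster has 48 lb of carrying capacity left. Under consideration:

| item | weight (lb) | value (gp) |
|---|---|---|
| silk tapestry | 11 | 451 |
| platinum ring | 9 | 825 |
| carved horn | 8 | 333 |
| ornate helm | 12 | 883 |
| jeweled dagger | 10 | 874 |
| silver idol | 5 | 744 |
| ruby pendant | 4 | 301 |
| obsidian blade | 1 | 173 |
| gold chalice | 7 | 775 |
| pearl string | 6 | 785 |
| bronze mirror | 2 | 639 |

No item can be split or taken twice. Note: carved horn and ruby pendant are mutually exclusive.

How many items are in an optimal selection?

Best achievable value is 5174.
ornate helm + jeweled dagger + silver idol + ruby pendant + obsidian blade + gold chalice + pearl string + bronze mirror hits 5174 at 47 lb.
Every optimal selection uses 8 items.

8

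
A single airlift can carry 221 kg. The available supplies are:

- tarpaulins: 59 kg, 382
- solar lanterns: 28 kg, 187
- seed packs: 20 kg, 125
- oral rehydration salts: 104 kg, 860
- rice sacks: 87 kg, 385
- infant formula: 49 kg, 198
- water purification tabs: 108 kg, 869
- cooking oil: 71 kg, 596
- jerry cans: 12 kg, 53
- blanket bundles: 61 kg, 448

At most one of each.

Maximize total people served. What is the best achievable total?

1729

Density check — cooking oil 8.39, oral rehydration salts 8.27, water purification tabs 8.05, blanket bundles 7.34 are the best per kg.
Greedy by ratio would take solar lanterns + oral rehydration salts + cooking oil + jerry cans: 215 kg used, total 1696.
The 111 kg tied up in solar lanterns and cooking oil and jerry cans is better spent on water purification tabs — total rises to 1729 (212 kg).
Runner-up solar lanterns + water purification tabs + cooking oil + jerry cans tops out at 1705.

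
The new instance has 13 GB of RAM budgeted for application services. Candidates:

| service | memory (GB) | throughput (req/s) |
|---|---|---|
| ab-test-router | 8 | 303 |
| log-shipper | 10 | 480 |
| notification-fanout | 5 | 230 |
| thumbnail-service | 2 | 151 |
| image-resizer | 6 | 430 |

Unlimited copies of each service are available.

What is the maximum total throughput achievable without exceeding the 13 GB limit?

Density check — thumbnail-service 75.50, image-resizer 71.67, log-shipper 48.00 are the best per GB.
Taking 6×thumbnail-service: 12 GB used, 906 in throughput.
That's the maximum — no swap from here does better than 906.

906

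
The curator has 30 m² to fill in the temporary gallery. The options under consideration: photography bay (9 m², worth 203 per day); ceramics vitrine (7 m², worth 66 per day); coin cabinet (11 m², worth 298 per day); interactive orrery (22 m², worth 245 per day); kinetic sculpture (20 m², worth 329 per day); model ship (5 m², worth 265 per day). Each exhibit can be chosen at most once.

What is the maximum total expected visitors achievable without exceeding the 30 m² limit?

766

Density check — model ship 53.00, coin cabinet 27.09, photography bay 22.56 are the best per m².
The ratio ordering already packs tightly: photography bay + coin cabinet + model ship, 25 m², 766.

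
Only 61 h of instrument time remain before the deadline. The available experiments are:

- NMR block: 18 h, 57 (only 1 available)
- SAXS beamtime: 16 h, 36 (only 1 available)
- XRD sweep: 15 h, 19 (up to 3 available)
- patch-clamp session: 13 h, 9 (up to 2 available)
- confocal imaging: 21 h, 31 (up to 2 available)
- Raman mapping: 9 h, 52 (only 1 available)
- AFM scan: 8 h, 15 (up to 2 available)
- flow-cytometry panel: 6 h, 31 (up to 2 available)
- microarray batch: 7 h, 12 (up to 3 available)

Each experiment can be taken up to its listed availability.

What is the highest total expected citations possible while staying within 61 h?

Density check — Raman mapping 5.78, flow-cytometry panel 5.17, NMR block 3.17 are the best per h.
Taking the top-ratio experiments first gives NMR block + SAXS beamtime + Raman mapping + 2×flow-cytometry panel for 207 (55 h).
Replace SAXS beamtime with AFM scan + 2×microarray batch: the trade gains 3 net, giving 210 at 61 h.

210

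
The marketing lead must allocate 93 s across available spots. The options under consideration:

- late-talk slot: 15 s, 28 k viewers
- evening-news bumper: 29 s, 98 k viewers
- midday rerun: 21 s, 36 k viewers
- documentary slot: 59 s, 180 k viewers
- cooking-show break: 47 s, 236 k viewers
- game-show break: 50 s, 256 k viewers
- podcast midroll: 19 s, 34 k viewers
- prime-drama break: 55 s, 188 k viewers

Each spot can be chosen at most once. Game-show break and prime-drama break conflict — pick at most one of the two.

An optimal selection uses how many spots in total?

Best achievable expected reach is 362.
late-talk slot + evening-news bumper + cooking-show break hits 362 at 91 s.
Any selection reaching 362 contains exactly 3 spots.

3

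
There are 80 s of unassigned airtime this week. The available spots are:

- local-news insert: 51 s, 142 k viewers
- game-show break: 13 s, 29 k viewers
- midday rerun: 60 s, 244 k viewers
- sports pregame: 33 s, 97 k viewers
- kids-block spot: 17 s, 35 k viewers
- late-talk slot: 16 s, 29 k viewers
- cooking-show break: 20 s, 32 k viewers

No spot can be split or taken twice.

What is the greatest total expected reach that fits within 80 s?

By expected reach per s: midday rerun 4.07, sports pregame 2.94, local-news insert 2.78 lead.
A density-first pass picks game-show break + midday rerun — 273 at 73 s.
The 13 s tied up in game-show break is better spent on kids-block spot — total rises to 279 (77 s).

279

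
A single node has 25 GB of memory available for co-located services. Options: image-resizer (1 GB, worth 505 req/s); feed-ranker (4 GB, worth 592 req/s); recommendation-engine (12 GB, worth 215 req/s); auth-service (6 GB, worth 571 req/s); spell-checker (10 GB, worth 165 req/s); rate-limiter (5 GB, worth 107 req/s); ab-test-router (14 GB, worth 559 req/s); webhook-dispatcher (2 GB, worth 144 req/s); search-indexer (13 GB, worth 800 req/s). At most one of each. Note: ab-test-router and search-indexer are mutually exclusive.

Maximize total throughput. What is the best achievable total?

Ranking by ratio (throughput/GB): image-resizer 505.00, feed-ranker 148.00, auth-service 95.17, webhook-dispatcher 72.00.
A density-first pass picks image-resizer + feed-ranker + auth-service + rate-limiter + webhook-dispatcher — 1919 at 18 GB.
The 7 GB tied up in rate-limiter and webhook-dispatcher is better spent on search-indexer — total rises to 2468 (24 GB).
The closest alternative, image-resizer + feed-ranker + auth-service + ab-test-router, reaches only 2227.

2468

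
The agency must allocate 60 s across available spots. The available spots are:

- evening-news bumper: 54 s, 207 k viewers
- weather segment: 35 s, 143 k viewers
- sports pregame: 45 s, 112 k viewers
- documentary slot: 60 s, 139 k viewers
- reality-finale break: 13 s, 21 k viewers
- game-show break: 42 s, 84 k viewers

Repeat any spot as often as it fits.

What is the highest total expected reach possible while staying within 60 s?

207

Ranking by ratio (expected reach/s): weather segment 4.09, evening-news bumper 3.83, sports pregame 2.49.
A density-first pass picks weather segment + reality-finale break — 164 at 48 s.
Dropping weather segment and reality-finale break frees 48 s; slotting in evening-news bumper (54 s) lifts the total to 207 at 54 s.
The spare 6 s is too small for any remaining spot, and no exchange beats 207.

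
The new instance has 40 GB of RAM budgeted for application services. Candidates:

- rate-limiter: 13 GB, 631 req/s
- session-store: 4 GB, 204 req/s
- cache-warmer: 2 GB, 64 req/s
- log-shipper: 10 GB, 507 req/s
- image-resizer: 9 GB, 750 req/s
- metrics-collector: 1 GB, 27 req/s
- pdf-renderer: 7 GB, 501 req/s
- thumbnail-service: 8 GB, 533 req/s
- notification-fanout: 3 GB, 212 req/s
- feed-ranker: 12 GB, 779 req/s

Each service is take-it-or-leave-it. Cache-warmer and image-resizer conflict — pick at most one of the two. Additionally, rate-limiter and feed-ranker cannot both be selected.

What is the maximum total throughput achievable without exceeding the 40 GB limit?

2802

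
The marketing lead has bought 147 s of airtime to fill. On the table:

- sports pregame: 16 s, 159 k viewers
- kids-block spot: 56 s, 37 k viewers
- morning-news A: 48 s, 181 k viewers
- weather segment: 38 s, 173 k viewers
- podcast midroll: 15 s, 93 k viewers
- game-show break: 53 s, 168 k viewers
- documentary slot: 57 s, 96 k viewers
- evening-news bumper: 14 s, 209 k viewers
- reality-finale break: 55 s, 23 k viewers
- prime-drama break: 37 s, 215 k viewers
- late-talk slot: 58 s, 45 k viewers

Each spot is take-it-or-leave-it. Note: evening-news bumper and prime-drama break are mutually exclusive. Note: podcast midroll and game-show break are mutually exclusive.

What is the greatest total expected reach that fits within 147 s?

815

Ranking by ratio (expected reach/s): evening-news bumper 14.93, sports pregame 9.94, podcast midroll 6.20, prime-drama break 5.81.
Taking sports pregame + morning-news A + weather segment + podcast midroll + evening-news bumper: 131 s used, 815 in expected reach.
That's the maximum — no feasible swap from here does better than 815.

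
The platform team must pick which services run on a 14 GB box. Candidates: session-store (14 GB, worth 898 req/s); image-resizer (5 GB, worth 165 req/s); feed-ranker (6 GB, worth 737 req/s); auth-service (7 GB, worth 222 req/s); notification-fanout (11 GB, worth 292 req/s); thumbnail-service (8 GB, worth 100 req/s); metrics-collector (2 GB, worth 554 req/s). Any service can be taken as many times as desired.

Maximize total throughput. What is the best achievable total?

3878

7×metrics-collector uses 14 of the 14 GB and totals 3878.
That's the maximum — no swap from here does better than 3878.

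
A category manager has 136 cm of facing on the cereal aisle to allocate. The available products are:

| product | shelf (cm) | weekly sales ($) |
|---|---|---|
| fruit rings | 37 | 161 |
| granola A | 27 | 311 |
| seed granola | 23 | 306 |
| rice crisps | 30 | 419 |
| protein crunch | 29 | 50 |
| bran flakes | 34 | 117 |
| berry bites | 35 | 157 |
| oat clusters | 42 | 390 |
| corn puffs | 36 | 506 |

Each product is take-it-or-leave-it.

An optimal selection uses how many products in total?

Optimal total is 1626.
One optimal bundle: granola A + rice crisps + oat clusters + corn puffs (135 cm).
All optima have 4 products.

4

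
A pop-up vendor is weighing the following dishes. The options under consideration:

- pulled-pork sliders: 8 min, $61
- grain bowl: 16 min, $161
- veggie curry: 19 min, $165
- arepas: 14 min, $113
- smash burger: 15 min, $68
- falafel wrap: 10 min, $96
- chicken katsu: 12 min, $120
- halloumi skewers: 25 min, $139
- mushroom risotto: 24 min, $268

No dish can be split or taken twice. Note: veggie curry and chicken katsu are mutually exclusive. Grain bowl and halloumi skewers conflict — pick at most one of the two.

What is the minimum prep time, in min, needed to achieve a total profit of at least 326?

Minimise min subject to total profit ≥ 326.
pulled-pork sliders + mushroom risotto: 329 profit at 32 min.
No combination under 32 min hits 326.

32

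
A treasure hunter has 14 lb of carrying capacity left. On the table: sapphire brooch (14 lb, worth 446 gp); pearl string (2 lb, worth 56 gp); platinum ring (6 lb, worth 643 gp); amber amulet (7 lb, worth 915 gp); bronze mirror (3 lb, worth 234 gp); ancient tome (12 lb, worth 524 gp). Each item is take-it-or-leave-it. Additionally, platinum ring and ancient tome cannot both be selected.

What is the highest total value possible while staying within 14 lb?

1558

By value per lb: amber amulet 130.71, platinum ring 107.17, bronze mirror 78.00, ancient tome 43.67 lead.
Platinum ring + amber amulet uses 13 of the 14 lb and totals 1558.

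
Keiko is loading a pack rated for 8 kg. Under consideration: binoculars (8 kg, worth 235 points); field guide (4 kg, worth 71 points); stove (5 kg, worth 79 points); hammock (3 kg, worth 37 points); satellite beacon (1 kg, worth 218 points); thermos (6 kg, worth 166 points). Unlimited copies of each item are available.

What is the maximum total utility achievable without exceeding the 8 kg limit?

Best packing: 8×satellite beacon — 8 kg, 1744 total.

1744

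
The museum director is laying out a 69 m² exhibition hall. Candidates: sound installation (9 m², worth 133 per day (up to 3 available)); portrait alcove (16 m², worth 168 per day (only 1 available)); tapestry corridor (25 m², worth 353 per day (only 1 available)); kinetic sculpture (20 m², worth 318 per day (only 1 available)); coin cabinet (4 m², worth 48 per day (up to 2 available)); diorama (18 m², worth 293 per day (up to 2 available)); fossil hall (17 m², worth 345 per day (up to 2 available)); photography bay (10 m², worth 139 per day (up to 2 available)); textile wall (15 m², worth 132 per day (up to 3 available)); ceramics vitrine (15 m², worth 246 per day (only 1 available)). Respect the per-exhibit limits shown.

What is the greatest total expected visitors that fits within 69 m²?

Density check — fossil hall 20.29, ceramics vitrine 16.40, diorama 16.28, kinetic sculpture 15.90 are the best per m².
Greedy by ratio would take diorama + 2×fossil hall + ceramics vitrine: 67 m² used, total 1229.
Replace diorama with kinetic sculpture: the trade gains 25 net, giving 1254 at 69 m².
Nothing else within 69 m² beats 1254.

1254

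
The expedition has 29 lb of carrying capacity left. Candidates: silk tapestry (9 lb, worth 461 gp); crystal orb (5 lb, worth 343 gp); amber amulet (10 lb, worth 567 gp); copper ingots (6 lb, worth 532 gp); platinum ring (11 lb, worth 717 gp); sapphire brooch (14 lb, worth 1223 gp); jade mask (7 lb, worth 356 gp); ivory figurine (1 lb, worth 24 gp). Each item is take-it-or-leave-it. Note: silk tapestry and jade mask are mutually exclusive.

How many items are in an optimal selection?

3

Optimal total is 2216.
One optimal bundle: silk tapestry + copper ingots + sapphire brooch (29 lb).
Every optimal selection uses 3 items.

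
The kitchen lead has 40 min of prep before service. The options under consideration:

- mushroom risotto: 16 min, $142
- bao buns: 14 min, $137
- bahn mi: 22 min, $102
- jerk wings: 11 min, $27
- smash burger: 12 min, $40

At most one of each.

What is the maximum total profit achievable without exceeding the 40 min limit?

279

Best packing: mushroom risotto + bao buns — 30 min, 279 total.
Every other selection either busts 40 min or fails to beat 279.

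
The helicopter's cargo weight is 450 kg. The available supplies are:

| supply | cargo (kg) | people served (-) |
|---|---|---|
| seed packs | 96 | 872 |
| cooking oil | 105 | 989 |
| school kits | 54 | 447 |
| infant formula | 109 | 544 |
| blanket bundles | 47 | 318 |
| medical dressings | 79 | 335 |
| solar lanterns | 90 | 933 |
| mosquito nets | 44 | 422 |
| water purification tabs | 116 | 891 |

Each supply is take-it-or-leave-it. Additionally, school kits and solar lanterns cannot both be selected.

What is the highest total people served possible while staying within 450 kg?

3760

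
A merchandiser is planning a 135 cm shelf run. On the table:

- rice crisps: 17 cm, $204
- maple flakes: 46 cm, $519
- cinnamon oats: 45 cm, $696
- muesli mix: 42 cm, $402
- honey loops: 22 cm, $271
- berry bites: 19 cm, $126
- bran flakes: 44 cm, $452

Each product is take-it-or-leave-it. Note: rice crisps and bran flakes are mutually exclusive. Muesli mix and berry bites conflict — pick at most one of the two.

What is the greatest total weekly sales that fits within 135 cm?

Taking rice crisps + maple flakes + cinnamon oats + honey loops: 130 cm used, 1690 in weekly sales.
The spare 5 cm is too small for any remaining product, and no feasible exchange beats 1690.

1690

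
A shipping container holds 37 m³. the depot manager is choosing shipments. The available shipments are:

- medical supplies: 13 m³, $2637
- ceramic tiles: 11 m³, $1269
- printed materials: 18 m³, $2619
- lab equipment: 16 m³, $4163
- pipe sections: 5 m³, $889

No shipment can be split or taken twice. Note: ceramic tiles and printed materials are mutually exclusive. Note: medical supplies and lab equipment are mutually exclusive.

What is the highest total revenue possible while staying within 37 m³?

By revenue per m³: lab equipment 260.19, medical supplies 202.85, pipe sections 177.80, printed materials 145.50 lead.
Printed materials + lab equipment uses 34 of the 37 m³ and totals 6782.
Every other selection either busts 37 m³ or breaks a pairing rule or fails to beat 6782.

6782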